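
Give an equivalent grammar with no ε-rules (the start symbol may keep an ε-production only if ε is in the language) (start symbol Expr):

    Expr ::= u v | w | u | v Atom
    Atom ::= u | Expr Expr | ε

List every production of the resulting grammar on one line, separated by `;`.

Nullable set = {Atom}.
ε ∉ L(G), so no ε-production is kept.
For each production, add variants omitting each subset of nullable occurrences: Expr → v Atom gives v Atom | v.

Expr ::= u v | w | u | v Atom | v; Atom ::= u | Expr Expr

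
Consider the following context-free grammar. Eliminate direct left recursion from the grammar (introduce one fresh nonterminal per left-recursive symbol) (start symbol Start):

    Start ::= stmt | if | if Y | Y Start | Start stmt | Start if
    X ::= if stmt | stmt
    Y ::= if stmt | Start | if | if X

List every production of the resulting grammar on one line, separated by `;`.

Left recursion appears on Start.
For Start: α = {stmt, if}, β = {stmt, if, if Y, Y Start}. Rewrite as Start → β Start1 and Start1 → α Start1 | ε.

Start ::= stmt Start1 | if Start1 | if Y Start1 | Y Start Start1; X ::= if stmt | stmt; Y ::= if stmt | Start | if | if X; Start1 ::= stmt Start1 | if Start1 | ε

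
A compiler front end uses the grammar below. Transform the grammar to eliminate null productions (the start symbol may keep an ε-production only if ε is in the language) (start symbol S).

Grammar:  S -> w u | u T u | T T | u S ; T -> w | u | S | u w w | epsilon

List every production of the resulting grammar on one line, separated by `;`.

Nullable set = {S, T}.
ε ∈ L(G) since S is nullable, so keep S → ε.
Add the nullable-subset variants: S → u T u gives u T u | u u. S → T T gives T T | T. S → u S gives u S | u.

S -> w u | u T u | u u | T T | T | u S | u | epsilon; T -> w | u | S | u w w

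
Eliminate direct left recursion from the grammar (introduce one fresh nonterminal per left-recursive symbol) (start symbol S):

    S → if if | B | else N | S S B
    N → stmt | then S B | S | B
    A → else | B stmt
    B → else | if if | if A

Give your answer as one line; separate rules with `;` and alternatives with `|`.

Left recursion appears on S.
For S: α = {S B}, β = {if if, B, else N}. Rewrite as S → β S' and S' → α S' | ε.

S → if if S' | B S' | else N S'; N → stmt | then S B | S | B; A → else | B stmt; B → else | if if | if A; S' → S B S' | ε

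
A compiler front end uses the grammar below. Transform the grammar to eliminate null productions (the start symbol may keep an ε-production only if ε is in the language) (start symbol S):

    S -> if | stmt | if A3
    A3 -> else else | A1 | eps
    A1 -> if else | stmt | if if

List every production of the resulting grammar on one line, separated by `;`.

Nullable nonterminals: {A3}.
ε ∉ L(G), so no ε-production is kept.

S -> if | stmt | if A3; A3 -> else else | A1; A1 -> if else | stmt | if if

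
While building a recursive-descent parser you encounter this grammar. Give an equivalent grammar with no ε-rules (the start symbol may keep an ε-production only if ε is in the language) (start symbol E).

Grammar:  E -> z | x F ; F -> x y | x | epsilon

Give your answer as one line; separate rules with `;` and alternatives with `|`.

E -> z | x F | x; F -> x y | x

Nullable nonterminals: {F}.
ε ∉ L(G), so no ε-production is kept.
Expand every rule over subsets of its nullable positions: E → x F gives x F | x.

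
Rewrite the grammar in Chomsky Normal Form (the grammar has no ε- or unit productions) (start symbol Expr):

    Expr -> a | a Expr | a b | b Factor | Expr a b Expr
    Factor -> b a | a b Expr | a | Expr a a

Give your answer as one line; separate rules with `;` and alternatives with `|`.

Introduce a nonterminal for each terminal appearing in a rule of length ≥ 2: X1 → a, X2 → b.
Binarize each right-hand side of length ≥ 3 by chaining fresh nonterminals (Y1, Y2, …): affected rules were Expr → Expr X1 X2 Expr; Factor → X1 X2 Expr; Factor → Expr X1 X1.

Expr -> a | X1 Expr | X1 X2 | X2 Factor | Expr Y1; Factor -> X2 X1 | X1 Y3 | a | Expr Y4; X1 -> a; X2 -> b; Y1 -> X1 Y2; Y2 -> X2 Expr; Y3 -> X2 Expr; Y4 -> X1 X1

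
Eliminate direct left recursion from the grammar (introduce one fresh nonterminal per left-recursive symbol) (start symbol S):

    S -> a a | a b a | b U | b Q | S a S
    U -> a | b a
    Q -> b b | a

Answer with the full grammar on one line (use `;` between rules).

S -> a a S' | a b a S' | b U S' | b Q S'; U -> a | b a; Q -> b b | a; S' -> a S S' | ε

Directly left-recursive nonterminal: S.
For S: α = {a S}, β = {a a, a b a, b U, b Q}. Rewrite as S → β S' and S' → α S' | ε.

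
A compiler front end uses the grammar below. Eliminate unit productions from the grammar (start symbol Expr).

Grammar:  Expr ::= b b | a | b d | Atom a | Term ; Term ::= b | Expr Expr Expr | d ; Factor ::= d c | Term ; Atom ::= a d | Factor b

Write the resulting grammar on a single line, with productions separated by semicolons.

Expr ::= b | Expr Expr Expr | d | b b | a | b d | Atom a; Term ::= b | Expr Expr Expr | d; Factor ::= b | Expr Expr Expr | d | d c; Atom ::= a d | Factor b

Unit pairs: Expr ⇒* {Term}; Factor ⇒* {Term}.
Replace each nonterminal's rules with the union of the non-unit rules of every nonterminal it unit-derives.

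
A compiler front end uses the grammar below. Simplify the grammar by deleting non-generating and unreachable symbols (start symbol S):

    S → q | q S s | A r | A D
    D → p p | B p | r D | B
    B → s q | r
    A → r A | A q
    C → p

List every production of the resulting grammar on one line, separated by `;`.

Generating nonterminals: {B, C, D, S}.
Reachable from S after that: {S}.
Removed useless symbols: {A, B, C, D} and every production mentioning them.

S → q | q S s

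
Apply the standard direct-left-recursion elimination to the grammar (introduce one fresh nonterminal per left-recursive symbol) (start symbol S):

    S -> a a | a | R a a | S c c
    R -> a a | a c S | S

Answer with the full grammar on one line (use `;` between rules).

Left recursion appears on S.
For S: α = {c c}, β = {a a, a, R a a}. Rewrite as S → β S' and S' → α S' | ε.

S -> a a S' | a S' | R a a S'; R -> a a | a c S | S; S' -> c c S' | epsilon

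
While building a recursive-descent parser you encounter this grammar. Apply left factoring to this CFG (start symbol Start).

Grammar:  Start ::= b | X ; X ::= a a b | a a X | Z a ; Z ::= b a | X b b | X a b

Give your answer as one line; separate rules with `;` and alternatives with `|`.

X has alternatives sharing prefix 'a a': factor to X → a a X1 with X1 → b | X.
Z has alternatives sharing prefix 'X': factor to Z → X Z1 with Z1 → b b | a b.

Start ::= b | X; X ::= Z a | a a X1; Z ::= b a | X Z1; X1 ::= b | X; Z1 ::= b b | a b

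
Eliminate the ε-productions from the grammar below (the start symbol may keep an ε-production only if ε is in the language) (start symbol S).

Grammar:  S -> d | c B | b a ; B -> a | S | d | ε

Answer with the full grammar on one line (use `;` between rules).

The nullable symbols are {B}.
ε ∉ L(G), so no ε-production is kept.
Expand every rule over subsets of its nullable positions: S → c B gives c B | c.

S -> d | c B | c | b a; B -> a | S | d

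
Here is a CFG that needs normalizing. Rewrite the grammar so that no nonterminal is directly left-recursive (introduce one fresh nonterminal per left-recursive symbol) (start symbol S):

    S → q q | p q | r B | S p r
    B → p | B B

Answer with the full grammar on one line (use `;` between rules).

S → q q S' | p q S' | r B S'; B → p B'; S' → p r S' | ε; B' → B B' | ε

Directly left-recursive nonterminals: S, B.
For S: α = {p r}, β = {q q, p q, r B}. Rewrite as S → β S' and S' → α S' | ε.
For B: α = {B}, β = {p}. Rewrite as B → β B' and B' → α B' | ε.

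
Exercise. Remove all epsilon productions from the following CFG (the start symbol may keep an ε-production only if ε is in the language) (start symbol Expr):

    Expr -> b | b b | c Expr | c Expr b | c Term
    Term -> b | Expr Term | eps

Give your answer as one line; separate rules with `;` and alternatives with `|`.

Expr -> b | b b | c Expr | c Expr b | c Term | c; Term -> b | Expr Term | Expr

The nullable symbols are {Term}.
ε ∉ L(G), so no ε-production is kept.
Add the nullable-subset variants: Expr → c Term gives c Term | c. Term → Expr Term gives Expr Term | Expr.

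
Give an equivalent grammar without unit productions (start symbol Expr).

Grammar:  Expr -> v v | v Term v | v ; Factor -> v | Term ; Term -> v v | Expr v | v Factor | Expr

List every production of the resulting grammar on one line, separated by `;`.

Expr -> v v | v Term v | v; Factor -> v v | Expr v | v Factor | v | v Term v; Term -> v v | Expr v | v Factor | v Term v | v

Unit pairs: Factor ⇒* {Expr, Term}; Term ⇒* {Expr}.
For each unit pair (A, B), copy every non-unit production of B to A, then drop all unit productions.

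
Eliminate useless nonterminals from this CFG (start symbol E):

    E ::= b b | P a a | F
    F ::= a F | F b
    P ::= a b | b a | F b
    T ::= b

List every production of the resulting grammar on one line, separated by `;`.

Generating nonterminals: {E, P, T}.
Reachable from E after that: {E, P}.
Removed useless symbols: {F, T} and every production mentioning them.

E ::= b b | P a a; P ::= a b | b a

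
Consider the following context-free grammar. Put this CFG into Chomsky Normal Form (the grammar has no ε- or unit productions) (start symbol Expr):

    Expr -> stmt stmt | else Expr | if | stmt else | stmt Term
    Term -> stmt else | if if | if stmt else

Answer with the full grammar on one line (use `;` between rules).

Expr -> X1 X1 | X2 Expr | if | X1 X2 | X1 Term; Term -> X1 X2 | X3 X3 | X3 Y1; X1 -> stmt; X2 -> else; X3 -> if; Y1 -> X1 X2

Introduce a nonterminal for each terminal appearing in a rule of length ≥ 2: X1 → stmt, X2 → else, X3 → if.
Binarize each right-hand side of length ≥ 3 by chaining fresh nonterminals (Y1, Y2, …): affected rules were Term → X3 X1 X2.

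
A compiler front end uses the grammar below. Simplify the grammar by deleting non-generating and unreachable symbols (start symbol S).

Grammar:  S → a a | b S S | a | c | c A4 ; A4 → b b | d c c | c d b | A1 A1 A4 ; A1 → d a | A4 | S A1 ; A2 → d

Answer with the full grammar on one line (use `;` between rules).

Generating nonterminals: {A1, A2, A4, S}.
Reachable from S after that: {A1, A4, S}.
Removed useless symbols: {A2} and every production mentioning them.

S → a a | b S S | a | c | c A4; A4 → b b | d c c | c d b | A1 A1 A4; A1 → d a | A4 | S A1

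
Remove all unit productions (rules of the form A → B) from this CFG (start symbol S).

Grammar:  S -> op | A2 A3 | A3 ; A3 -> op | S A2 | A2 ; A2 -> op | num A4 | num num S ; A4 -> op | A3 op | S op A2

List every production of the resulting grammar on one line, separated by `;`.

Unit pairs: A3 ⇒* {A2}; S ⇒* {A2, A3}.
For each unit pair (A, B), copy every non-unit production of B to A, then drop all unit productions.

S -> op | num A4 | num num S | A2 A3 | S A2; A3 -> op | num A4 | num num S | S A2; A2 -> op | num A4 | num num S; A4 -> op | A3 op | S op A2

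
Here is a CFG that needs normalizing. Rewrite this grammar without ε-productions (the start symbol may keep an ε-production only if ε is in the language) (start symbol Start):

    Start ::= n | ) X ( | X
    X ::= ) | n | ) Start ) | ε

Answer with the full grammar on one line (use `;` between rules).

Start ::= n | ) X ( | ) ( | X | ε; X ::= ) | n | ) Start ) | ) )

Nullable nonterminals: {Start, X}.
ε ∈ L(G) since Start is nullable, so keep Start → ε.
For each production, add variants omitting each subset of nullable occurrences: Start → ) X ( gives ) X ( | ) (. X → ) Start ) gives ) Start ) | ) ).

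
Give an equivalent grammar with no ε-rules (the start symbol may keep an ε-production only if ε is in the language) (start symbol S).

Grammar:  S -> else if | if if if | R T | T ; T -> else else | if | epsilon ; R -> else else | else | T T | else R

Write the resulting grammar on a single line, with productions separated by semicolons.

Nullable set = {R, S, T}.
ε ∈ L(G) since S is nullable, so keep S → ε.
Expand every rule over subsets of its nullable positions: S → R T gives R T | R | T. R → T T gives T T | T.

S -> else if | if if if | R T | R | T | ε; T -> else else | if; R -> else else | else | T T | T | else R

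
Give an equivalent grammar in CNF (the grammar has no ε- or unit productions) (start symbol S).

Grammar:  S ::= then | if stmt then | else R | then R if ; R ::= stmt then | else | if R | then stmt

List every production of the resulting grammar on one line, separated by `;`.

Introduce a nonterminal for each terminal appearing in a rule of length ≥ 2: X1 → if, X2 → stmt, X3 → then, X4 → else.
Binarize each right-hand side of length ≥ 3 by chaining fresh nonterminals (Y1, Y2, …): affected rules were S → X1 X2 X3; S → X3 R X1.

S ::= then | X1 Y1 | X4 R | X3 Y2; R ::= X2 X3 | else | X1 R | X3 X2; X1 ::= if; X2 ::= stmt; X3 ::= then; X4 ::= else; Y1 ::= X2 X3; Y2 ::= R X1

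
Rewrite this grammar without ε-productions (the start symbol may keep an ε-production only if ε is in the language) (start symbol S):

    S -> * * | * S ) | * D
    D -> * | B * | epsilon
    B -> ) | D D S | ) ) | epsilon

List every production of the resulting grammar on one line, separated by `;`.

S -> * * | * S ) | * D | *; D -> * | B *; B -> ) | D D S | D S | S | ) )

Nullable nonterminals: {B, D}.
ε ∉ L(G), so no ε-production is kept.
For each production, add variants omitting each subset of nullable occurrences: S → * D gives * D | *. B → D D S gives D D S | D S | S.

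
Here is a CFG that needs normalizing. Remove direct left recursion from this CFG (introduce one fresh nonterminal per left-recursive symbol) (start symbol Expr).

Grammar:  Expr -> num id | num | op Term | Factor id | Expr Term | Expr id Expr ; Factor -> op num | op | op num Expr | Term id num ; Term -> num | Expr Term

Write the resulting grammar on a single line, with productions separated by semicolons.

Directly left-recursive nonterminal: Expr.
For Expr: α = {Term, id Expr}, β = {num id, num, op Term, Factor id}. Rewrite as Expr → β Expr1 and Expr1 → α Expr1 | ε.

Expr -> num id Expr1 | num Expr1 | op Term Expr1 | Factor id Expr1; Factor -> op num | op | op num Expr | Term id num; Term -> num | Expr Term; Expr1 -> Term Expr1 | id Expr Expr1 | ε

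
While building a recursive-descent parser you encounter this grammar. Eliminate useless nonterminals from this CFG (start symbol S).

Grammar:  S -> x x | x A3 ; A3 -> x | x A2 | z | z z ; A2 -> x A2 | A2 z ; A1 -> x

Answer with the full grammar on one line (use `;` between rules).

Generating nonterminals: {A1, A3, S}.
Reachable from S after that: {A3, S}.
Removed useless symbols: {A1, A2} and every production mentioning them.

S -> x x | x A3; A3 -> x | z | z z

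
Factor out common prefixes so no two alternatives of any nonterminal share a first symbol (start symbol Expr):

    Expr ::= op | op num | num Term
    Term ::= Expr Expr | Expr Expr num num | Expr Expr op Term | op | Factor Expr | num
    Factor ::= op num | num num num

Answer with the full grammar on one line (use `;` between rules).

Expr has alternatives sharing prefix 'op': factor to Expr → op Expr1 with Expr1 → ε | num.
Term has alternatives sharing prefix 'Expr Expr': factor to Term → Expr Expr Term1 with Term1 → ε | num num | op Term.

Expr ::= num Term | op Expr1; Term ::= op | Factor Expr | num | Expr Expr Term1; Factor ::= op num | num num num; Expr1 ::= ε | num; Term1 ::= ε | num num | op Term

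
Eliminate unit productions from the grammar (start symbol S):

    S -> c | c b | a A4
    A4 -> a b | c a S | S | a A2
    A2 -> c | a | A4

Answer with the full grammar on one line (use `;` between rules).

Unit pairs: A2 ⇒* {A4, S}; A4 ⇒* {S}.
For each unit pair (A, B), copy every non-unit production of B to A, then drop all unit productions.

S -> c | c b | a A4; A4 -> a b | c a S | a A2 | c | c b | a A4; A2 -> a b | c a S | a A2 | c | a | c b | a A4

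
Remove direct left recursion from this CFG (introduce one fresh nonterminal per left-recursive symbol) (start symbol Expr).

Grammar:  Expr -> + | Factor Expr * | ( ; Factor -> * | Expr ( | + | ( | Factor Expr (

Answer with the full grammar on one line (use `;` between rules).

Factor is directly left-recursive.
For Factor: α = {Expr (}, β = {*, Expr (, +, (}. Rewrite as Factor → β Factor1 and Factor1 → α Factor1 | ε.

Expr -> + | Factor Expr * | (; Factor -> * Factor1 | Expr ( Factor1 | + Factor1 | ( Factor1; Factor1 -> Expr ( Factor1 | ε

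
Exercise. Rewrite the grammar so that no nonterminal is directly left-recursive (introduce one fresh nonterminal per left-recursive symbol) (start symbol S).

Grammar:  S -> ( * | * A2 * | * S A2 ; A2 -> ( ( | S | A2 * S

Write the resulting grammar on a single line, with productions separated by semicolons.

S -> ( * | * A2 * | * S A2; A2 -> ( ( A2' | S A2'; A2' -> * S A2' | ε

A2 is directly left-recursive.
For A2: α = {* S}, β = {( (, S}. Rewrite as A2 → β A2' and A2' → α A2' | ε.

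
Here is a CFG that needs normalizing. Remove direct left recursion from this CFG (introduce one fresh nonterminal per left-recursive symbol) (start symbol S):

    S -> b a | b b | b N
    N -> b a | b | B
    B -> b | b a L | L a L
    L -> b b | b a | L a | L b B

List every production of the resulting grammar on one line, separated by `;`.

S -> b a | b b | b N; N -> b a | b | B; B -> b | b a L | L a L; L -> b b L' | b a L'; L' -> a L' | b B L' | eps

L is directly left-recursive.
For L: α = {a, b B}, β = {b b, b a}. Rewrite as L → β L' and L' → α L' | ε.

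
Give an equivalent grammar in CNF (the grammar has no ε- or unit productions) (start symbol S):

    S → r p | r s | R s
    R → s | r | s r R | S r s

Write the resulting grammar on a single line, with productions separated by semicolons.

S → X1 X2 | X1 X3 | R X3; R → s | r | X3 Y1 | S Y2; X1 → r; X2 → p; X3 → s; Y1 → X1 R; Y2 → X1 X3

Introduce a nonterminal for each terminal appearing in a rule of length ≥ 2: X1 → r, X2 → p, X3 → s.
Binarize each right-hand side of length ≥ 3 by chaining fresh nonterminals (Y1, Y2, …): affected rules were R → X3 X1 R; R → S X1 X3.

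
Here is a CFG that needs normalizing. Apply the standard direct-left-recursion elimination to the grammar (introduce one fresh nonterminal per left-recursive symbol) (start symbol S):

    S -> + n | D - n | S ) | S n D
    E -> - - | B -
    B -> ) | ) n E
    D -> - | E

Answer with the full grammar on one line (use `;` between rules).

Directly left-recursive nonterminal: S.
For S: α = {), n D}, β = {+ n, D - n}. Rewrite as S → β S' and S' → α S' | ε.

S -> + n S' | D - n S'; E -> - - | B -; B -> ) | ) n E; D -> - | E; S' -> ) S' | n D S' | ε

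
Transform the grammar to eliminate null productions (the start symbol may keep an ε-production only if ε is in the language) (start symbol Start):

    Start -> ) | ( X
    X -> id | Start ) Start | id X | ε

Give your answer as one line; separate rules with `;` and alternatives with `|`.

Start -> ) | ( X | (; X -> id | Start ) Start | id X

The nullable symbols are {X}.
ε ∉ L(G), so no ε-production is kept.
Add the nullable-subset variants: Start → ( X gives ( X | (.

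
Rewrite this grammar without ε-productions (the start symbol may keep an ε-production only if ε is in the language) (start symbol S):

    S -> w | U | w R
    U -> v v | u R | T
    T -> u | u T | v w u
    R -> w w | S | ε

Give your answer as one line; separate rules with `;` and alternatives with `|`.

S -> w | U | w R; U -> v v | u R | u | T; T -> u | u T | v w u; R -> w w | S

Nullable set = {R}.
ε ∉ L(G), so no ε-production is kept.
Add the nullable-subset variants: U → u R gives u R | u.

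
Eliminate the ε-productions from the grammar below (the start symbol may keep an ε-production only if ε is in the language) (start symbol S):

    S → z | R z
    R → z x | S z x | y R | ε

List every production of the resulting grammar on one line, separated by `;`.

S → z | R z; R → z x | S z x | y R | y

Nullable set = {R}.
ε ∉ L(G), so no ε-production is kept.
Add the nullable-subset variants: R → y R gives y R | y.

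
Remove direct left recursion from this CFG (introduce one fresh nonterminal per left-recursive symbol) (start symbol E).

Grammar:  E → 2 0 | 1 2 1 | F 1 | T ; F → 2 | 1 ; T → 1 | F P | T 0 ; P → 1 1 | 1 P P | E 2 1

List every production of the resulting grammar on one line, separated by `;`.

T is directly left-recursive.
For T: α = {0}, β = {1, F P}. Rewrite as T → β T' and T' → α T' | ε.

E → 2 0 | 1 2 1 | F 1 | T; F → 2 | 1; T → 1 T' | F P T'; P → 1 1 | 1 P P | E 2 1; T' → 0 T' | ε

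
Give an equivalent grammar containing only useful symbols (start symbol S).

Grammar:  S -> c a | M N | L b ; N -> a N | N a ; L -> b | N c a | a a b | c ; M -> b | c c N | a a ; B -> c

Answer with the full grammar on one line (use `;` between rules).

Generating nonterminals: {B, L, M, S}.
Reachable from S after that: {L, S}.
Removed useless symbols: {B, M, N} and every production mentioning them.

S -> c a | L b; L -> b | a a b | c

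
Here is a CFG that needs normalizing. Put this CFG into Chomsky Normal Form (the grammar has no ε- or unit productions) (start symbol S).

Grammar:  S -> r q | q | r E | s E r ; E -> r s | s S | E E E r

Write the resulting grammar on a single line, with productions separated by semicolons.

S -> X1 X2 | q | X1 E | X3 Y1; E -> X1 X3 | X3 S | E Y2; X1 -> r; X2 -> q; X3 -> s; Y1 -> E X1; Y2 -> E Y3; Y3 -> E X1

Introduce a nonterminal for each terminal appearing in a rule of length ≥ 2: X1 → r, X2 → q, X3 → s.
Binarize each right-hand side of length ≥ 3 by chaining fresh nonterminals (Y1, Y2, …): affected rules were S → X3 E X1; E → E E E X1.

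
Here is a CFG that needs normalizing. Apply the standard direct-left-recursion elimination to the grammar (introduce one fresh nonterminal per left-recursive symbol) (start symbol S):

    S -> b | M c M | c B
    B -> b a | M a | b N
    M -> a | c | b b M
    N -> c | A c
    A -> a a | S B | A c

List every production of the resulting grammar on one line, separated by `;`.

Left recursion appears on A.
For A: α = {c}, β = {a a, S B}. Rewrite as A → β A' and A' → α A' | ε.

S -> b | M c M | c B; B -> b a | M a | b N; M -> a | c | b b M; N -> c | A c; A -> a a A' | S B A'; A' -> c A' | ε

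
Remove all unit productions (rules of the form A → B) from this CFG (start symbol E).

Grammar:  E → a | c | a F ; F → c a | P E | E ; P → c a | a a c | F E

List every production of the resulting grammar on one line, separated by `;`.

E → a | c | a F; F → a | c | a F | c a | P E; P → c a | a a c | F E

Unit pairs: F ⇒* {E}.
For each unit pair (A, B), copy every non-unit production of B to A, then drop all unit productions.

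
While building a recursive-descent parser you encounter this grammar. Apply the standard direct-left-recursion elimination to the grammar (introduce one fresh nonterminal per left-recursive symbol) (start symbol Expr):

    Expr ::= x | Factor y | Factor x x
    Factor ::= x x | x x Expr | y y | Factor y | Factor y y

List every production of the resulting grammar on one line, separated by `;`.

Expr ::= x | Factor y | Factor x x; Factor ::= x x Factor1 | x x Expr Factor1 | y y Factor1; Factor1 ::= y Factor1 | y y Factor1 | ε

Directly left-recursive nonterminal: Factor.
For Factor: α = {y, y y}, β = {x x, x x Expr, y y}. Rewrite as Factor → β Factor1 and Factor1 → α Factor1 | ε.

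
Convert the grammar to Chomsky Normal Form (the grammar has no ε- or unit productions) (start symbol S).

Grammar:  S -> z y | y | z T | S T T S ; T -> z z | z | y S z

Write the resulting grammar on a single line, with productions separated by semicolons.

S -> X1 X2 | y | X1 T | S Y1; T -> X1 X1 | z | X2 Y3; X1 -> z; X2 -> y; Y1 -> T Y2; Y2 -> T S; Y3 -> S X1

Introduce a nonterminal for each terminal appearing in a rule of length ≥ 2: X1 → z, X2 → y.
Binarize each right-hand side of length ≥ 3 by chaining fresh nonterminals (Y1, Y2, …): affected rules were S → S T T S; T → X2 S X1.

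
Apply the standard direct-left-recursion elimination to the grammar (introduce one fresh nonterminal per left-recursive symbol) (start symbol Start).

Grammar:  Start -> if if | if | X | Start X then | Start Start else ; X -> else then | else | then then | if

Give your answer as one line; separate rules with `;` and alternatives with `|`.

Start -> if if Start1 | if Start1 | X Start1; X -> else then | else | then then | if; Start1 -> X then Start1 | Start else Start1 | ε

Directly left-recursive nonterminal: Start.
For Start: α = {X then, Start else}, β = {if if, if, X}. Rewrite as Start → β Start1 and Start1 → α Start1 | ε.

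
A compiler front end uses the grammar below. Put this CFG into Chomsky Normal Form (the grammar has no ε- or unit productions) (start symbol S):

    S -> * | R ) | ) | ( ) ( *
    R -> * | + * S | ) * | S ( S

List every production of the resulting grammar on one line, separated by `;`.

Introduce a nonterminal for each terminal appearing in a rule of length ≥ 2: X1 → ), X2 → (, X3 → *, X4 → +.
Binarize each right-hand side of length ≥ 3 by chaining fresh nonterminals (Y1, Y2, …): affected rules were S → X2 X1 X2 X3; R → X4 X3 S; R → S X2 S.

S -> * | R X1 | ) | X2 Y1; R -> * | X4 Y3 | X1 X3 | S Y4; X1 -> ); X2 -> (; X3 -> *; X4 -> +; Y1 -> X1 Y2; Y2 -> X2 X3; Y3 -> X3 S; Y4 -> X2 S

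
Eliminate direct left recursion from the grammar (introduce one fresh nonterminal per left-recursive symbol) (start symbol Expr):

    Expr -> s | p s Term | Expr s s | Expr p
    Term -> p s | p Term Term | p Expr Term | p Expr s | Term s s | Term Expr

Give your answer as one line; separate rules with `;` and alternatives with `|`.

Directly left-recursive nonterminals: Expr, Term.
For Expr: α = {s s, p}, β = {s, p s Term}. Rewrite as Expr → β Expr1 and Expr1 → α Expr1 | ε.
For Term: α = {s s, Expr}, β = {p s, p Term Term, p Expr Term, p Expr s}. Rewrite as Term → β Term1 and Term1 → α Term1 | ε.

Expr -> s Expr1 | p s Term Expr1; Term -> p s Term1 | p Term Term Term1 | p Expr Term Term1 | p Expr s Term1; Expr1 -> s s Expr1 | p Expr1 | eps; Term1 -> s s Term1 | Expr Term1 | eps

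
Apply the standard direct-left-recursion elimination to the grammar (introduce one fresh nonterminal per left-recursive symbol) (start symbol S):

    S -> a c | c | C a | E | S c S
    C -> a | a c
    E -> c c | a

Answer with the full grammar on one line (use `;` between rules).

Directly left-recursive nonterminal: S.
For S: α = {c S}, β = {a c, c, C a, E}. Rewrite as S → β S' and S' → α S' | ε.

S -> a c S' | c S' | C a S' | E S'; C -> a | a c; E -> c c | a; S' -> c S S' | ε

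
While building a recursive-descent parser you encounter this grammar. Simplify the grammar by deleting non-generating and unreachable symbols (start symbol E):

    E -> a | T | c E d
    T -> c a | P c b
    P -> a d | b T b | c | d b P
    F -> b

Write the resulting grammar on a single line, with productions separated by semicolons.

Generating nonterminals: {E, F, P, T}.
Reachable from E after that: {E, P, T}.
Removed useless symbols: {F} and every production mentioning them.

E -> a | T | c E d; T -> c a | P c b; P -> a d | b T b | c | d b P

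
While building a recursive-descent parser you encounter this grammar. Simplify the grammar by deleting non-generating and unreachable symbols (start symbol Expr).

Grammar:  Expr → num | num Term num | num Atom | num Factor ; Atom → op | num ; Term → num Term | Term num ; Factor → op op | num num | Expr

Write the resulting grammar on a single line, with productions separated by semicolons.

Generating nonterminals: {Atom, Expr, Factor}.
Reachable from Expr after that: {Atom, Expr, Factor}.
Removed useless symbols: {Term} and every production mentioning them.

Expr → num | num Atom | num Factor; Atom → op | num; Factor → op op | num num | Expr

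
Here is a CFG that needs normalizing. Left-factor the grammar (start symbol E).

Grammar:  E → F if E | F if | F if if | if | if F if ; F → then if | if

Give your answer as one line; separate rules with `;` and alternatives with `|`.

E → F if E' | if E''; F → then if | if; E' → E | epsilon | if; E'' → epsilon | F if

E has alternatives sharing prefix 'F if': factor to E → F if E' with E' → E | ε | if.
E has alternatives sharing prefix 'if': factor to E → if E'' with E'' → ε | F if.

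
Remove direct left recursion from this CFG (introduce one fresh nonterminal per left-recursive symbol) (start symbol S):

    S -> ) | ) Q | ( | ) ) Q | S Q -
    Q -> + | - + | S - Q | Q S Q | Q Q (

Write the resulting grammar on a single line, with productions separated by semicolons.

S -> ) S' | ) Q S' | ( S' | ) ) Q S'; Q -> + Q' | - + Q' | S - Q Q'; S' -> Q - S' | ε; Q' -> S Q Q' | Q ( Q' | ε

Directly left-recursive nonterminals: S, Q.
For S: α = {Q -}, β = {), ) Q, (, ) ) Q}. Rewrite as S → β S' and S' → α S' | ε.
For Q: α = {S Q, Q (}, β = {+, - +, S - Q}. Rewrite as Q → β Q' and Q' → α Q' | ε.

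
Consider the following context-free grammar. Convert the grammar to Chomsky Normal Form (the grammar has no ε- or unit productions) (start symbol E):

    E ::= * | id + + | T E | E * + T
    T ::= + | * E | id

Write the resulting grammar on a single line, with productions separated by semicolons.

Introduce a nonterminal for each terminal appearing in a rule of length ≥ 2: X1 → id, X2 → +, X3 → *.
Binarize each right-hand side of length ≥ 3 by chaining fresh nonterminals (Y1, Y2, …): affected rules were E → X1 X2 X2; E → E X3 X2 T.

E ::= * | X1 Y1 | T E | E Y2; T ::= + | X3 E | id; X1 ::= id; X2 ::= +; X3 ::= *; Y1 ::= X2 X2; Y2 ::= X3 Y3; Y3 ::= X2 T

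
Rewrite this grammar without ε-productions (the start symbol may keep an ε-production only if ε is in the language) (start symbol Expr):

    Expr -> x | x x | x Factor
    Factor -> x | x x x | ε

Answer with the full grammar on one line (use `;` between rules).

Nullable nonterminals: {Factor}.
ε ∉ L(G), so no ε-production is kept.

Expr -> x | x x | x Factor; Factor -> x | x x x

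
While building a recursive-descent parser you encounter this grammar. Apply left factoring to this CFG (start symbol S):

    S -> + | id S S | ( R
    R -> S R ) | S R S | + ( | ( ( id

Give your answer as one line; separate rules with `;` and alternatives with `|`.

R has alternatives sharing prefix 'S R': factor to R → S R R' with R' → ) | S.

S -> + | id S S | ( R; R -> + ( | ( ( id | S R R'; R' -> ) | S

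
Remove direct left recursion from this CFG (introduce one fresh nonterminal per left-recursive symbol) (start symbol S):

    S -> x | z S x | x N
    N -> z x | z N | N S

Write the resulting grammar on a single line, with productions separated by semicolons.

N is directly left-recursive.
For N: α = {S}, β = {z x, z N}. Rewrite as N → β N' and N' → α N' | ε.

S -> x | z S x | x N; N -> z x N' | z N N'; N' -> S N' | ε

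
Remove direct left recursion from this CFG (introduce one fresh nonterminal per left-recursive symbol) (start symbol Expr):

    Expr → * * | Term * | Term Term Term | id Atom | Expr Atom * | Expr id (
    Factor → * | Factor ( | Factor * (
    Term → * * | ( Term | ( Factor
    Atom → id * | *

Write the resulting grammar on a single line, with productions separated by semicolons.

Directly left-recursive nonterminals: Expr, Factor.
For Expr: α = {Atom *, id (}, β = {* *, Term *, Term Term Term, id Atom}. Rewrite as Expr → β Expr1 and Expr1 → α Expr1 | ε.
For Factor: α = {(, * (}, β = {*}. Rewrite as Factor → β Factor1 and Factor1 → α Factor1 | ε.

Expr → * * Expr1 | Term * Expr1 | Term Term Term Expr1 | id Atom Expr1; Factor → * Factor1; Term → * * | ( Term | ( Factor; Atom → id * | *; Expr1 → Atom * Expr1 | id ( Expr1 | ε; Factor1 → ( Factor1 | * ( Factor1 | ε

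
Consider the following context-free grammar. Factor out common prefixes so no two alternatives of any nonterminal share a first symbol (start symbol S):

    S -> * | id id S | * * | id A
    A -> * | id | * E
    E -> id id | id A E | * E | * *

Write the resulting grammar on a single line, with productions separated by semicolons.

S -> * S' | id S''; A -> id | * A'; E -> id E' | * E''; S' -> ε | *; S'' -> id S | A; A' -> ε | E; E' -> id | A E; E'' -> E | *

S has alternatives sharing prefix '*': factor to S → * S' with S' → ε | *.
S has alternatives sharing prefix 'id': factor to S → id S'' with S'' → id S | A.
A has alternatives sharing prefix '*': factor to A → * A' with A' → ε | E.
E has alternatives sharing prefix 'id': factor to E → id E' with E' → id | A E.
E has alternatives sharing prefix '*': factor to E → * E'' with E'' → E | *.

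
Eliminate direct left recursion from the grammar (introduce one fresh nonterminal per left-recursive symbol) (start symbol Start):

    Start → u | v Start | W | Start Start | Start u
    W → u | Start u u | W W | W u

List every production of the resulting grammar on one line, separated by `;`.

Start → u Start1 | v Start Start1 | W Start1; W → u W1 | Start u u W1; Start1 → Start Start1 | u Start1 | ε; W1 → W W1 | u W1 | ε

Start, W are directly left-recursive.
For Start: α = {Start, u}, β = {u, v Start, W}. Rewrite as Start → β Start1 and Start1 → α Start1 | ε.
For W: α = {W, u}, β = {u, Start u u}. Rewrite as W → β W1 and W1 → α W1 | ε.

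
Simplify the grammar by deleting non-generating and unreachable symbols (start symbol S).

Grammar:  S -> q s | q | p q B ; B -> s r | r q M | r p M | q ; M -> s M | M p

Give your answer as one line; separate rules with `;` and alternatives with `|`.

Generating nonterminals: {B, S}.
Reachable from S after that: {B, S}.
Removed useless symbols: {M} and every production mentioning them.

S -> q s | q | p q B; B -> s r | q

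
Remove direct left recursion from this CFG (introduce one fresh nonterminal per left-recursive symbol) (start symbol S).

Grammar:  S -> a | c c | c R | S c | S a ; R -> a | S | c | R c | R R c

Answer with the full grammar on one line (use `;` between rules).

S -> a S' | c c S' | c R S'; R -> a R' | S R' | c R'; S' -> c S' | a S' | eps; R' -> c R' | R c R' | eps

S, R are directly left-recursive.
For S: α = {c, a}, β = {a, c c, c R}. Rewrite as S → β S' and S' → α S' | ε.
For R: α = {c, R c}, β = {a, S, c}. Rewrite as R → β R' and R' → α R' | ε.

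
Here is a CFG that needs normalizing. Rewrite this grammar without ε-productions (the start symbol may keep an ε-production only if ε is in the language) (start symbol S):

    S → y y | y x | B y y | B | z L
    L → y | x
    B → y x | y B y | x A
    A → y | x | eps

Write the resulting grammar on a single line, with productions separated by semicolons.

S → y y | y x | B y y | B | z L; L → y | x; B → y x | y B y | x A | x; A → y | x

Nullable nonterminals: {A}.
ε ∉ L(G), so no ε-production is kept.
Add the nullable-subset variants: B → x A gives x A | x.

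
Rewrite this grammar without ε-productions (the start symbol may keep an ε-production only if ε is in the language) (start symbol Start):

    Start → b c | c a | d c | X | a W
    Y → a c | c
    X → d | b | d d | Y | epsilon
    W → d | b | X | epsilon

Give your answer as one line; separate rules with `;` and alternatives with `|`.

The nullable symbols are {Start, W, X}.
ε ∈ L(G) since Start is nullable, so keep Start → ε.
For each production, add variants omitting each subset of nullable occurrences: Start → a W gives a W | a.

Start → b c | c a | d c | X | a W | a | epsilon; Y → a c | c; X → d | b | d d | Y; W → d | b | X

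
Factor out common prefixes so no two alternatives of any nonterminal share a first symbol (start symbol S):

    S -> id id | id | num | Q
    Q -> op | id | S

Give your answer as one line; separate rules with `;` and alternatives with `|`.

S -> num | Q | id S'; Q -> op | id | S; S' -> id | epsilon

S has alternatives sharing prefix 'id': factor to S → id S' with S' → id | ε.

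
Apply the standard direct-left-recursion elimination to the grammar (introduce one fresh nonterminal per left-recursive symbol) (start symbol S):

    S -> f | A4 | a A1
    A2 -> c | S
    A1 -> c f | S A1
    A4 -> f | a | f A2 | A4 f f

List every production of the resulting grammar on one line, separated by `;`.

S -> f | A4 | a A1; A2 -> c | S; A1 -> c f | S A1; A4 -> f A4' | a A4' | f A2 A4'; A4' -> f f A4' | ε

Directly left-recursive nonterminal: A4.
For A4: α = {f f}, β = {f, a, f A2}. Rewrite as A4 → β A4' and A4' → α A4' | ε.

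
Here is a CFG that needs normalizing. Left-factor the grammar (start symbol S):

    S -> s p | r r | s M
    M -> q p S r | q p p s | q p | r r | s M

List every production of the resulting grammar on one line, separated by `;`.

S has alternatives sharing prefix 's': factor to S → s S' with S' → p | M.
M has alternatives sharing prefix 'q p': factor to M → q p M' with M' → S r | p s | ε.

S -> r r | s S'; M -> r r | s M | q p M'; S' -> p | M; M' -> S r | p s | ε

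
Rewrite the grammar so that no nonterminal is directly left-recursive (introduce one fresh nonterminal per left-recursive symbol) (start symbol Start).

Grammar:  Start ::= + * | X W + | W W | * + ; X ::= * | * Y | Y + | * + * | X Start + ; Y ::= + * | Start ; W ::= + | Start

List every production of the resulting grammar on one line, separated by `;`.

Start ::= + * | X W + | W W | * +; X ::= * X1 | * Y X1 | Y + X1 | * + * X1; Y ::= + * | Start; W ::= + | Start; X1 ::= Start + X1 | eps

Left recursion appears on X.
For X: α = {Start +}, β = {*, * Y, Y +, * + *}. Rewrite as X → β X1 and X1 → α X1 | ε.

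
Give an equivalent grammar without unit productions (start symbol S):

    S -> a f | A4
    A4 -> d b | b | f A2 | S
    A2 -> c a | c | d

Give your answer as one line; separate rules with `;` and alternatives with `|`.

S -> d b | b | f A2 | a f; A4 -> d b | b | f A2 | a f; A2 -> c a | c | d

Unit pairs: A4 ⇒* {S}; S ⇒* {A4}.
Replace each nonterminal's rules with the union of the non-unit rules of every nonterminal it unit-derives.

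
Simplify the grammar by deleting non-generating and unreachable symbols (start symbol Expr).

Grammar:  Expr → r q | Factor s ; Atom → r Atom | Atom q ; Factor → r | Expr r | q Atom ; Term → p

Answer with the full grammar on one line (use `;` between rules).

Expr → r q | Factor s; Factor → r | Expr r

Generating nonterminals: {Expr, Factor, Term}.
Reachable from Expr after that: {Expr, Factor}.
Removed useless symbols: {Atom, Term} and every production mentioning them.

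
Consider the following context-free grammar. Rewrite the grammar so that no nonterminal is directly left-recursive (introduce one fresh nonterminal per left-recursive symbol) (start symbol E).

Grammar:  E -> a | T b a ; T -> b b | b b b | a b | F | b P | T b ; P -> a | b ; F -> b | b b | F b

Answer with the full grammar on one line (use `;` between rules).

Left recursion appears on T, F.
For T: α = {b}, β = {b b, b b b, a b, F, b P}. Rewrite as T → β T' and T' → α T' | ε.
For F: α = {b}, β = {b, b b}. Rewrite as F → β F' and F' → α F' | ε.

E -> a | T b a; T -> b b T' | b b b T' | a b T' | F T' | b P T'; P -> a | b; F -> b F' | b b F'; T' -> b T' | ε; F' -> b F' | ε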